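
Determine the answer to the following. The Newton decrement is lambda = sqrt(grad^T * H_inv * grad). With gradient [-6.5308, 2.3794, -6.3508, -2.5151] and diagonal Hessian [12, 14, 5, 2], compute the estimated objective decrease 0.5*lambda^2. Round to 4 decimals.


Step 1: H is diagonal, so H^(-1) * g = [-0.5442, 0.17, -1.2702, -1.2576].
Step 2: g^T H^(-1) g = sum_i g_i^2 / H_ii
  = (-6.5308)^2/12 + (2.3794)^2/14 + (-6.3508)^2/5 + (-2.5151)^2/2
  = 3.5543 + 0.4044 + 8.0665 + 3.1629 = 15.1881
Step 3: Objective decrease = 0.5 * g^T H^(-1) g = 7.594


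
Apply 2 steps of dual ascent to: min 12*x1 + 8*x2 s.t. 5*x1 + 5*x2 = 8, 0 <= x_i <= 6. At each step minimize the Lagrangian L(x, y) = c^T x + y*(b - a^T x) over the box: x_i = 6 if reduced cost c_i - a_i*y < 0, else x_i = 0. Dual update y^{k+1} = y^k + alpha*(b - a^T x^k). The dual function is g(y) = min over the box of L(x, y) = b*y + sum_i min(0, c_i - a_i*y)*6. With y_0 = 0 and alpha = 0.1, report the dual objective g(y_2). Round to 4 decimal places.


Dual ascent for LP: min 12*x1 + 8*x2, 5*x1 + 5*x2 = 8, 0 <= x_i <= 6
Step 1: y^k = 0.0, reduced costs: (12.0, 8.0)
  x^k = (0.0, 0.0), subgradient = b - a^T x = 8.0
  y^{k+1} = 0.0 + 0.1*8.0 = 0.8
Step 2: y^k = 0.8, reduced costs: (8.0, 4.0)
  x^k = (0.0, 0.0), subgradient = b - a^T x = 8.0
  y^{k+1} = 0.8 + 0.1*8.0 = 1.6
Dual objective at y_2 = 1.6: reduced costs (4.0, 0.0), box minimizer x = (0.0, 0.0)
g(y_2) = b*y + (c1 - a1*y)*x1 + (c2 - a2*y)*x2 = 8*1.6 + 4.0*0.0 + 0.0*0.0 = 12.8 + 0.0 + 0.0 = 12.8


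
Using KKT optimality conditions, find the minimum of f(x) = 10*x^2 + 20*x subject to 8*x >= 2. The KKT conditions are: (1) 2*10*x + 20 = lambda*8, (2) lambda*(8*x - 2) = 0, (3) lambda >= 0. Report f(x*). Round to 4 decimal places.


Step 1: Try lambda = 0 (constraint inactive).
x_unc = -20/(2*10) = -1.0
Check: 8*-1.0 = -8.0 < 2 -- violated!
Step 2: Constraint must be active: 8*x = 2
x* = 2/8 = 0.25
lambda = (2*10*0.25 + 20)/8 = 3.125
Step 3: Compute optimal value.
f(x*) = 10*0.25^2 + 20*0.25 = 5.625


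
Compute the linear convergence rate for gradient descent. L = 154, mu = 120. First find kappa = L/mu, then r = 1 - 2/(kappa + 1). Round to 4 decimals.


Step 1: Compute the condition number.
kappa = L/mu = 154/120 = 1.2833
Step 2: Compute the convergence rate.
r = 1 - 2/(kappa + 1) = 1 - 2*mu/(L + mu) = (L - mu)/(L + mu) = 34/274 = 0.1241


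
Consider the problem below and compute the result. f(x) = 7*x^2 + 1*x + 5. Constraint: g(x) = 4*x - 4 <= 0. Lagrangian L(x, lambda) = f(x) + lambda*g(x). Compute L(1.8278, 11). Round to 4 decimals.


Step 1: Evaluate f(x).
f(1.8278) = 7*1.8278^2 + 1*1.8278 + 5 = 30.2138
Step 2: Evaluate g(x).
g(1.8278) = 4*1.8278 - 4 = 3.3112
Step 3: Compute Lagrangian.
L = 30.2138 + 11*3.3112 = 66.637


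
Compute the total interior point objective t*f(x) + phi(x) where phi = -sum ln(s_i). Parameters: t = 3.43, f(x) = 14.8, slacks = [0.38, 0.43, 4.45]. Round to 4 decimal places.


Step 1: Compute log-barrier.
ln values: [-0.9676, -0.844, 1.4929]
phi = -(-0.9676 - 0.844 + 1.4929) = 0.3187
Step 2: Compute augmented objective.
t*f(x) = 3.43*14.8 = 50.764
Total = 50.764 + 0.3187 = 51.0827


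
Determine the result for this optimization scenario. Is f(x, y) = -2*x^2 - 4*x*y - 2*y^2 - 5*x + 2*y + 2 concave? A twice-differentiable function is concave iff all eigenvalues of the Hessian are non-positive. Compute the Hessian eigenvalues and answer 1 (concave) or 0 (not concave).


The Hessian of f(x,y) = -2*x^2 - 4*x*y - 2*y^2 - 5*x + 2*y + 2 is:
H = [[-4, -4], [-4, -4]]
Trace = -4 - 4 = -8
Determinant = -4*-4 - (-4)^2 = 0
Discriminant = (-8)^2 - 4*0 = 64.0
Eigenvalues: lambda_1 = -8.0, lambda_2 = 0.0
The function is concave.

1


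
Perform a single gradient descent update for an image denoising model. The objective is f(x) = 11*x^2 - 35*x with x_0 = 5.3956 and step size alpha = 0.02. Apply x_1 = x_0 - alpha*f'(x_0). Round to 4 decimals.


We compute the gradient at x_0 and apply the update.
f'(x) = 22*x - 35
f'(5.3956) = 22*5.3956 - 35 = 83.7032
x_1 = 5.3956 - 0.02*83.7032 = 3.7215


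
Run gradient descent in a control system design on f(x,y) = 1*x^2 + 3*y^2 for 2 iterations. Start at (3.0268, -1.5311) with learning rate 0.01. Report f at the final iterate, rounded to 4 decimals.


Gradient descent on f(x,y) = 1*x^2 + 3*y^2.
Starting point: (3.0268, -1.5311), alpha = 0.01
Step 1: grad_x = 2*1*3.0268 = 6.0536, grad_y = 2*3*-1.5311 = -9.1866
  x_1 = 3.0268 - 0.01*6.0536 = 2.9663
  y_1 = -1.5311 - 0.01*-9.1866 = -1.4392
Step 2: grad_x = 2*1*2.9663 = 5.9325, grad_y = 2*3*-1.4392 = -8.6354
  x_2 = 2.9663 - 0.01*5.9325 = 2.9069
  y_2 = -1.4392 - 0.01*-8.6354 = -1.3529
f(2.9069, -1.3529) = 1*2.9069^2 + 3*(-1.3529)^2 = 13.9411


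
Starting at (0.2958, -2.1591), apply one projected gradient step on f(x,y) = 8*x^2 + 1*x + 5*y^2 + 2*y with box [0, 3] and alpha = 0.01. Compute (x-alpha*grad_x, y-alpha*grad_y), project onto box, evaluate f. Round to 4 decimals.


Step 1: Compute gradient at (0.2958, -2.1591).
grad_x = 2*8*0.2958 + 1 = 5.7328
grad_y = 2*5*-2.1591 + 2 = -19.591
Step 2: Gradient step.
x_raw = 0.2958 - 0.01*5.7328 = 0.2385
y_raw = -2.1591 - 0.01*-19.591 = -1.9632
Step 3: Project onto [0, 3].
x_proj = clip(0.2385) = 0.2385
y_proj = clip(-1.9632) = 0.0
Step 4: Evaluate f.
f(0.2385, 0.0) = 0.6934


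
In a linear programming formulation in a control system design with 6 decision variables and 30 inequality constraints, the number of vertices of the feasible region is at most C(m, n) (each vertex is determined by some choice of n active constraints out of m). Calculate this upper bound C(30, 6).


Each vertex corresponds to some choice of n active constraints out of m, so the number of vertices is at most C(m, n) = m! / (n!(m-n)!).
m = 30, n = 6
Numerator: 30 * 29 * 28 * 27 * 26 * 25
Denominator: 6! = 720
C(30, 6) = 593775


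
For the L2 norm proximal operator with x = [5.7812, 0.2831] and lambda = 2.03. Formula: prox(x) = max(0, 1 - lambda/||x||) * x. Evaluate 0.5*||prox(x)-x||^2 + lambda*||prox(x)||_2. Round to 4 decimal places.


Step 1: Compute ||x||.
||x|| = 5.7881
Step 2: Compute scaling factor.
scale = max(0, 1 - 2.03/5.7881) = 0.6493
Step 3: prox(x) = [3.7536, 0.1838]
||prox(x)|| = 3.7581
Step 4: Proximal objective.
0.5*||prox-x||^2 = 2.0605
lambda*||prox|| = 7.6289
Total = 9.6894


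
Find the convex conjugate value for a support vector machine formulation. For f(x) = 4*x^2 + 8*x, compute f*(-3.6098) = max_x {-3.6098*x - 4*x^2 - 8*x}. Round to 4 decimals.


f*(y) = sup_x {y*x - a*x^2 - b*x} = sup_x {(y-b)*x - a*x^2}
FOC: (y - b) - 2a*x = 0 => x* = (y - b)/(2a)
x* = (-3.6098 - 8)/(2*4) = -1.4512
f*(-3.6098) = (y-b)^2/(4a) = (-3.6098 - 8)^2/(4*4)
= 134.7875/16 = 8.4242


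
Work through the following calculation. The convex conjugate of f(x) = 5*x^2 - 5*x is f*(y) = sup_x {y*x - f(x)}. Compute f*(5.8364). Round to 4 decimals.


f*(y) = sup_x {y*x - a*x^2 - b*x} = sup_x {(y-b)*x - a*x^2}
FOC: (y - b) - 2a*x = 0 => x* = (y - b)/(2a)
x* = (5.8364 + 5)/(2*5) = 1.0836
f*(5.8364) = (y-b)^2/(4a) = (5.8364 + 5)^2/(4*5)
= 117.4276/20 = 5.8714


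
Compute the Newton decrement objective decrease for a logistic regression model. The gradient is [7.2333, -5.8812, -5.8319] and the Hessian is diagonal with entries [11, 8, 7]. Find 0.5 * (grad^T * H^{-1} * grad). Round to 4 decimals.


Step 1: H is diagonal, so H^(-1) * g = [0.6576, -0.7352, -0.8331].
Step 2: g^T H^(-1) g = sum_i g_i^2 / H_ii
  = (7.2333)^2/11 + (-5.8812)^2/8 + (-5.8319)^2/7
  = 4.7564 + 4.3236 + 4.8587 = 13.9387
Step 3: Objective decrease = 0.5 * g^T H^(-1) g = 6.9694


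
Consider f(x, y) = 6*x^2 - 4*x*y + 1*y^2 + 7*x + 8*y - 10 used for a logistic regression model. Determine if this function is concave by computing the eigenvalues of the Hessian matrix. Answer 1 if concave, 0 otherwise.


The Hessian of f(x,y) = 6*x^2 - 4*x*y + 1*y^2 + 7*x + 8*y - 10 is:
H = [[12, -4], [-4, 2]]
Trace = 12 + 2 = 14
Determinant = 12*2 - (-4)^2 = 8
Discriminant = (14)^2 - 4*8 = 164.0
Eigenvalues: lambda_1 = 0.5969, lambda_2 = 13.4031
The function is not concave.

0


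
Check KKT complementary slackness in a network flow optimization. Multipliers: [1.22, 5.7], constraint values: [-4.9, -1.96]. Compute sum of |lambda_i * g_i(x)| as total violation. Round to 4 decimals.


KKT complementary slackness check:
lambda_1 * g_1 = 1.22 * -4.9 = -5.978
lambda_2 * g_2 = 5.7 * -1.96 = -11.172
Total violation = 5.978 + 11.172 = 17.15


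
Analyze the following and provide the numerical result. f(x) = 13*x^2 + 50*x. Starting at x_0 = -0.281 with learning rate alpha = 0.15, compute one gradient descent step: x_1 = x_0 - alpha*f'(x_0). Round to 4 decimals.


We compute the gradient at x_0 and apply the update.
f'(x) = 26*x + 50
f'(-0.281) = 26*-0.281 + 50 = 42.694
x_1 = -0.281 - 0.15*42.694 = -6.6851


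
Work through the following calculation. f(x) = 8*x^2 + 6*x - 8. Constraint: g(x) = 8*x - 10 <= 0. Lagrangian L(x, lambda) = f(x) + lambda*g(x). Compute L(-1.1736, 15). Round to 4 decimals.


Step 1: Evaluate f(x).
f(-1.1736) = 8*(-1.1736)^2 + 6*(-1.1736) - 8 = -4.0229
Step 2: Evaluate g(x).
g(-1.1736) = 8*-1.1736 - 10 = -19.3888
Step 3: Compute Lagrangian.
L = -4.0229 + 15*-19.3888 = -294.8549


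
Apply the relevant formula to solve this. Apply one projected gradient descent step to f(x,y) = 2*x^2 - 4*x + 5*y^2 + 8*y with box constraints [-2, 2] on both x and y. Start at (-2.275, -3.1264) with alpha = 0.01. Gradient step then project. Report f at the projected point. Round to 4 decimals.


Step 1: Compute gradient at (-2.275, -3.1264).
grad_x = 2*2*-2.275 - 4 = -13.1
grad_y = 2*5*-3.1264 + 8 = -23.264
Step 2: Gradient step.
x_raw = -2.275 - 0.01*-13.1 = -2.144
y_raw = -3.1264 - 0.01*-23.264 = -2.8938
Step 3: Project onto [-2, 2].
x_proj = clip(-2.144) = -2.0
y_proj = clip(-2.8938) = -2.0
Step 4: Evaluate f.
f(-2.0, -2.0) = 20.0


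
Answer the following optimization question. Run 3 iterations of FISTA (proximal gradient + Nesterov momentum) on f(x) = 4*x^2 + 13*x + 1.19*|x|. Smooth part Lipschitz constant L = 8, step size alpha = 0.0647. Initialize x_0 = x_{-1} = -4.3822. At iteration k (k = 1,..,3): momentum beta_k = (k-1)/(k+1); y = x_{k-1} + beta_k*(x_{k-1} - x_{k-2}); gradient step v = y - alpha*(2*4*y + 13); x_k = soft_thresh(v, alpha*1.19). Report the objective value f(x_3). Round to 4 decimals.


FISTA on f(x) = 4*x^2 + 13*x + 1.19*|x|
L = 8, alpha = 0.0647
Iteration 1: beta = 0.0, y = -4.3822 + 0.0*(-4.3822 + 4.3822) = -4.3822
  grad(y) = -22.0576, v = y - alpha*grad = -2.9551
  prox(v) = soft_thresh(-2.9551, 0.077) = -2.8781
Iteration 2: beta = 0.3333, y = -2.8781 + 0.3333*(-2.8781 + 4.3822) = -2.3767
  grad(y) = -6.0137, v = y - alpha*grad = -1.9876
  prox(v) = soft_thresh(-1.9876, 0.077) = -1.9106
Iteration 3: beta = 0.5, y = -1.9106 + 0.5*(-1.9106 + 2.8781) = -1.4269
  grad(y) = 1.5848, v = y - alpha*grad = -1.5294
  prox(v) = soft_thresh(-1.5294, 0.077) = -1.4524
f(x_3) = 4*(-1.4524)^2 + 13*(-1.4524) + 1.19*|-1.4524| = -8.715


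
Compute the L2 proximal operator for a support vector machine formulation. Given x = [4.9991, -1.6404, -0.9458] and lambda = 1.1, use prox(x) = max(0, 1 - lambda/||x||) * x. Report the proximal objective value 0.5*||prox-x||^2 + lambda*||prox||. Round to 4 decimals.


Step 1: Compute ||x||.
||x|| = 5.3457
Step 2: Compute scaling factor.
scale = max(0, 1 - 1.1/5.3457) = 0.7942
Step 3: prox(x) = [3.9704, -1.3028, -0.7512]
||prox(x)|| = 4.2457
Step 4: Proximal objective.
0.5*||prox-x||^2 = 0.605
lambda*||prox|| = 4.6703
Total = 5.2753


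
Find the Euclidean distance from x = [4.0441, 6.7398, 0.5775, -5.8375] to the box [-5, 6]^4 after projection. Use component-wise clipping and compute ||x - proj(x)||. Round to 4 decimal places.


Project each component onto [-5, 6].
clip(4.0441) = 4.0441, clip(6.7398) = 6.0, clip(0.5775) = 0.5775, clip(-5.8375) = -5.0
Projection = [4.0441, 6.0, 0.5775, -5.0]
Squared diffs: [0.0, 0.5473, 0.0, 0.7014]
Distance = sqrt(1.2487) = 1.1175


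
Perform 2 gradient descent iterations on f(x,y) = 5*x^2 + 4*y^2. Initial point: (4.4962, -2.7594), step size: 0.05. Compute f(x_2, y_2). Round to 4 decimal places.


Gradient descent on f(x,y) = 5*x^2 + 4*y^2.
Starting point: (4.4962, -2.7594), alpha = 0.05
Step 1: grad_x = 2*5*4.4962 = 44.962, grad_y = 2*4*-2.7594 = -22.0752
  x_1 = 4.4962 - 0.05*44.962 = 2.2481
  y_1 = -2.7594 - 0.05*-22.0752 = -1.6556
Step 2: grad_x = 2*5*2.2481 = 22.481, grad_y = 2*4*-1.6556 = -13.2451
  x_2 = 2.2481 - 0.05*22.481 = 1.1241
  y_2 = -1.6556 - 0.05*-13.2451 = -0.9934
f(1.1241, -0.9934) = 5*1.1241^2 + 4*(-0.9934)^2 = 10.2647


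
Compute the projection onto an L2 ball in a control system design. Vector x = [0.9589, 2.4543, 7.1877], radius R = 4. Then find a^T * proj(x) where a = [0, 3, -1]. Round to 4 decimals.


Step 1: Compute ||x|| (intermediates to 6 decimals).
||x|| = sqrt(0.9589^2 + 2.4543^2 + 7.1877^2) = 7.655463
Step 2: Project.
Since ||x|| > R, scale = R/||x|| = 4/7.655463 = 0.522503, proj(x) = scale * x
proj(x) = [0.501028, 1.282379, 3.755595]
Step 3: Dot product.
a^T * proj(x) = 0*0.501028 + 3*1.282379 - 1*3.755595 = 0.0915


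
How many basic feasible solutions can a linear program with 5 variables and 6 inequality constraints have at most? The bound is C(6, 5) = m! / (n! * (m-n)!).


Each vertex corresponds to some choice of n active constraints out of m, so the number of vertices is at most C(m, n) = m! / (n!(m-n)!).
m = 6, n = 5
Numerator: 6 * 5 * 4 * 3 * 2
Denominator: 5! = 120
C(6, 5) = 6


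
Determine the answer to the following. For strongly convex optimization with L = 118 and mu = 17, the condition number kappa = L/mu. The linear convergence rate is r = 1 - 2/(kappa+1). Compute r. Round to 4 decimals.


Step 1: Compute the condition number.
kappa = L/mu = 118/17 = 6.9412
Step 2: Compute the convergence rate.
r = 1 - 2/(kappa + 1) = 1 - 2*mu/(L + mu) = (L - mu)/(L + mu) = 101/135 = 0.7481


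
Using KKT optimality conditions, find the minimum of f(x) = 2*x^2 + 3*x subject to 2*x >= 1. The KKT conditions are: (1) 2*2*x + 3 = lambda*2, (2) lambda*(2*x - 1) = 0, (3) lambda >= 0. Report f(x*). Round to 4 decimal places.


Step 1: Try lambda = 0 (constraint inactive).
x_unc = -3/(2*2) = -0.75
Check: 2*-0.75 = -1.5 < 1 -- violated!
Step 2: Constraint must be active: 2*x = 1
x* = 1/2 = 0.5
lambda = (2*2*0.5 + 3)/2 = 2.5
Step 3: Compute optimal value.
f(x*) = 2*0.5^2 + 3*0.5 = 2.0


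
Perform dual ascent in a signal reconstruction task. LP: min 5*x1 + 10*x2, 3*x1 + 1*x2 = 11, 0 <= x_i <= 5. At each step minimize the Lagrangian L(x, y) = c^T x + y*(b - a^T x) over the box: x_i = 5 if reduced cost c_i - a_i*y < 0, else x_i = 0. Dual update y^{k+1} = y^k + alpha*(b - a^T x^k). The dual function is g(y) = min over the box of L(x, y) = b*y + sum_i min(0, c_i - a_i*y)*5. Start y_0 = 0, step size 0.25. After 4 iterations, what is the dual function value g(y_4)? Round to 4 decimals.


Dual ascent for LP: min 5*x1 + 10*x2, 3*x1 + 1*x2 = 11, 0 <= x_i <= 5
Step 1: y^k = 0.0, reduced costs: (5.0, 10.0)
  x^k = (0.0, 0.0), subgradient = b - a^T x = 11.0
  y^{k+1} = 0.0 + 0.25*11.0 = 2.75
Step 2: y^k = 2.75, reduced costs: (-3.25, 7.25)
  x^k = (5.0, 0.0), subgradient = b - a^T x = -4.0
  y^{k+1} = 2.75 + 0.25*-4.0 = 1.75
Step 3: y^k = 1.75, reduced costs: (-0.25, 8.25)
  x^k = (5.0, 0.0), subgradient = b - a^T x = -4.0
  y^{k+1} = 1.75 + 0.25*-4.0 = 0.75
Step 4: y^k = 0.75, reduced costs: (2.75, 9.25)
  x^k = (0.0, 0.0), subgradient = b - a^T x = 11.0
  y^{k+1} = 0.75 + 0.25*11.0 = 3.5
Dual objective at y_4 = 3.5: reduced costs (-5.5, 6.5), box minimizer x = (5.0, 0.0)
g(y_4) = b*y + (c1 - a1*y)*x1 + (c2 - a2*y)*x2 = 11*3.5 + (-5.5)*5.0 + 6.5*0.0 = 38.5 - 27.5 + 0.0 = 11.0


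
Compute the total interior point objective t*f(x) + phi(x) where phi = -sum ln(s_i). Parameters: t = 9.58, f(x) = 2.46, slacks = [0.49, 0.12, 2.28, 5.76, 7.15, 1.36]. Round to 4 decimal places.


Step 1: Compute log-barrier.
ln values: [-0.7133, -2.1203, 0.8242, 1.7509, 1.9671, 0.3075]
phi = -(-0.7133 - 2.1203 + 0.8242 + 1.7509 + 1.9671 + 0.3075) = -2.0161
Step 2: Compute augmented objective.
t*f(x) = 9.58*2.46 = 23.5668
Total = 23.5668 - 2.0161 = 21.5507


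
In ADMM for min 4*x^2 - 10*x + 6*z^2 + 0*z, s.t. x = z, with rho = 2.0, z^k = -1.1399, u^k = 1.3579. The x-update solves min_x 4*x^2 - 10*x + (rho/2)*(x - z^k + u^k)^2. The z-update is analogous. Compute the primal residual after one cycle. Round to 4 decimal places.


ADMM iteration with rho = 2.0, z^k = -1.1399, u^k = 1.3579
Step 1: x-update.
Minimize 4*x^2 - 10*x + (2.0/2)*(x + 1.1399 + 1.3579)^2
FOC: (2*4 + 2.0)*x = 10 + 2.0*(-1.1399 - 1.3579)
x^{k+1} = 0.5004
Step 2: z-update.
Minimize 6*z^2 + 0*z + (2.0/2)*(0.5004 - z + 1.3579)^2
FOC: (2*6 + 2.0)*z = 0 + 2.0*(0.5004 + 1.3579)
z^{k+1} = 0.2655
Step 3: u-update.
u^{k+1} = 1.3579 + 0.5004 - 0.2655 = 1.5929
Step 4: Primal residual = |0.5004 - 0.2655| = 0.235


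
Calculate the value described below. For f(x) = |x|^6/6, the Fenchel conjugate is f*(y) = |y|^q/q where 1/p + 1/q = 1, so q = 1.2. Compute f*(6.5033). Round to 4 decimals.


The conjugate exponent q satisfies 1/p + 1/q = 1.
p = 6, so q = 6/(6 - 1) = 1.2
|y|^q = 6.5033^1.2 = 9.4572
f*(6.5033) = 9.4572 / 1.2 = 7.881


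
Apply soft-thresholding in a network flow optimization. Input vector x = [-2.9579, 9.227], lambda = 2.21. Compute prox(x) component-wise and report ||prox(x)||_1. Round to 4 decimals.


Soft-thresholding with lambda = 2.21:
prox(-2.9579) = sign(-2.9579)*max(|-2.9579| - 2.21, 0) = -0.7479
prox(9.227) = sign(9.227)*max(|9.227| - 2.21, 0) = 7.017
prox(x) = [-0.7479, 7.017]
||prox(x)||_1 = 0.7479 + 7.017 = 7.7649


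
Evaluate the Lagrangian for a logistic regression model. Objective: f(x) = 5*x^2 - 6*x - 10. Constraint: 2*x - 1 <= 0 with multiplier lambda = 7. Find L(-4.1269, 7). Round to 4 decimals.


Step 1: Evaluate f(x).
f(-4.1269) = 5*(-4.1269)^2 - 6*(-4.1269) - 10 = 99.9179
Step 2: Evaluate g(x).
g(-4.1269) = 2*-4.1269 - 1 = -9.2538
Step 3: Compute Lagrangian.
L = 99.9179 + 7*-9.2538 = 35.1413


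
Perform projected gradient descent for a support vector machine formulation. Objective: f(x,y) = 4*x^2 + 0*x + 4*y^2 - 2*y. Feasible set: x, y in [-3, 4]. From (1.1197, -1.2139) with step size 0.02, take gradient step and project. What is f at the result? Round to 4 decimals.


Step 1: Compute gradient at (1.1197, -1.2139).
grad_x = 2*4*1.1197 + 0 = 8.9576
grad_y = 2*4*-1.2139 - 2 = -11.7112
Step 2: Gradient step.
x_raw = 1.1197 - 0.02*8.9576 = 0.9405
y_raw = -1.2139 - 0.02*-11.7112 = -0.9797
Step 3: Project onto [-3, 4].
x_proj = clip(0.9405) = 0.9405
y_proj = clip(-0.9797) = -0.9797
Step 4: Evaluate f.
f(0.9405, -0.9797) = 9.3369


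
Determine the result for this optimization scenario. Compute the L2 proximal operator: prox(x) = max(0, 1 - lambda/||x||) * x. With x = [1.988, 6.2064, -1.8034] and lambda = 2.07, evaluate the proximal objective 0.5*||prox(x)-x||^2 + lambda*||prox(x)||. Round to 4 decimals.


Step 1: Compute ||x||.
||x|| = 6.7619
Step 2: Compute scaling factor.
scale = max(0, 1 - 2.07/6.7619) = 0.6939
Step 3: prox(x) = [1.3794, 4.3065, -1.2513]
||prox(x)|| = 4.6919
Step 4: Proximal objective.
0.5*||prox-x||^2 = 2.1425
lambda*||prox|| = 9.7122
Total = 11.8548


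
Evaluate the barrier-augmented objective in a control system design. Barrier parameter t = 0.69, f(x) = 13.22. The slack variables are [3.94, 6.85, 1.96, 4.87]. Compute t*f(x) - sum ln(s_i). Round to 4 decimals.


Step 1: Compute log-barrier.
ln values: [1.3712, 1.9242, 0.6729, 1.5831]
phi = -(1.3712 + 1.9242 + 0.6729 + 1.5831) = -5.5515
Step 2: Compute augmented objective.
t*f(x) = 0.69*13.22 = 9.1218
Total = 9.1218 - 5.5515 = 3.5703


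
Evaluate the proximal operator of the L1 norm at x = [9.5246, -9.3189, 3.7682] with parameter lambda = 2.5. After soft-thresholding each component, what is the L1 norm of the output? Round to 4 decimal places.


Soft-thresholding with lambda = 2.5:
prox(9.5246) = sign(9.5246)*max(|9.5246| - 2.5, 0) = 7.0246
prox(-9.3189) = sign(-9.3189)*max(|-9.3189| - 2.5, 0) = -6.8189
prox(3.7682) = sign(3.7682)*max(|3.7682| - 2.5, 0) = 1.2682
prox(x) = [7.0246, -6.8189, 1.2682]
||prox(x)||_1 = 7.0246 + 6.8189 + 1.2682 = 15.1117


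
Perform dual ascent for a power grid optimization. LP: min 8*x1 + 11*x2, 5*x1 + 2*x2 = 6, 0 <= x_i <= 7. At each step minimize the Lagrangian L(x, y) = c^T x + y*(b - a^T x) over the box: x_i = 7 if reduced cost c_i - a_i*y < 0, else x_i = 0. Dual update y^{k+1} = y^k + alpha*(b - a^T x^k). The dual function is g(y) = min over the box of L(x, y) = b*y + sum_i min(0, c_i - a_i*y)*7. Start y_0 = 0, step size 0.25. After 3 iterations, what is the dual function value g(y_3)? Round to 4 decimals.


Dual ascent for LP: min 8*x1 + 11*x2, 5*x1 + 2*x2 = 6, 0 <= x_i <= 7
Step 1: y^k = 0.0, reduced costs: (8.0, 11.0)
  x^k = (0.0, 0.0), subgradient = b - a^T x = 6.0
  y^{k+1} = 0.0 + 0.25*6.0 = 1.5
Step 2: y^k = 1.5, reduced costs: (0.5, 8.0)
  x^k = (0.0, 0.0), subgradient = b - a^T x = 6.0
  y^{k+1} = 1.5 + 0.25*6.0 = 3.0
Step 3: y^k = 3.0, reduced costs: (-7.0, 5.0)
  x^k = (7.0, 0.0), subgradient = b - a^T x = -29.0
  y^{k+1} = 3.0 + 0.25*-29.0 = -4.25
Dual objective at y_3 = -4.25: reduced costs (29.25, 19.5), box minimizer x = (0.0, 0.0)
g(y_3) = b*y + (c1 - a1*y)*x1 + (c2 - a2*y)*x2 = 6*(-4.25) + 29.25*0.0 + 19.5*0.0 = -25.5 + 0.0 + 0.0 = -25.5


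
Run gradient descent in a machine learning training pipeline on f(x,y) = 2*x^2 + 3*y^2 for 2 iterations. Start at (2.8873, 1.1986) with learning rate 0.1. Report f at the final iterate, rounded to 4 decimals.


Gradient descent on f(x,y) = 2*x^2 + 3*y^2.
Starting point: (2.8873, 1.1986), alpha = 0.1
Step 1: grad_x = 2*2*2.8873 = 11.5492, grad_y = 2*3*1.1986 = 7.1916
  x_1 = 2.8873 - 0.1*11.5492 = 1.7324
  y_1 = 1.1986 - 0.1*7.1916 = 0.4794
Step 2: grad_x = 2*2*1.7324 = 6.9295, grad_y = 2*3*0.4794 = 2.8766
  x_2 = 1.7324 - 0.1*6.9295 = 1.0394
  y_2 = 0.4794 - 0.1*2.8766 = 0.1918
f(1.0394, 0.1918) = 2*1.0394^2 + 3*0.1918^2 = 2.2712


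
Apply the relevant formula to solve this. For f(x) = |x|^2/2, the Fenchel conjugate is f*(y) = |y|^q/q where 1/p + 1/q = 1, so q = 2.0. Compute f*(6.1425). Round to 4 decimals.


The conjugate exponent q satisfies 1/p + 1/q = 1.
p = 2, so q = 2/(2 - 1) = 2.0
|y|^q = 6.1425^2.0 = 37.7303
f*(6.1425) = 37.7303 / 2.0 = 18.8652


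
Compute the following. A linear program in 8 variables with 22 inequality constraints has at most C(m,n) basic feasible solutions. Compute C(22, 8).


Each vertex corresponds to some choice of n active constraints out of m, so the number of vertices is at most C(m, n) = m! / (n!(m-n)!).
m = 22, n = 8
Numerator: 22 * 21 * 20 * 19 * 18 * 17 * 16 * 15
Denominator: 8! = 40320
C(22, 8) = 319770


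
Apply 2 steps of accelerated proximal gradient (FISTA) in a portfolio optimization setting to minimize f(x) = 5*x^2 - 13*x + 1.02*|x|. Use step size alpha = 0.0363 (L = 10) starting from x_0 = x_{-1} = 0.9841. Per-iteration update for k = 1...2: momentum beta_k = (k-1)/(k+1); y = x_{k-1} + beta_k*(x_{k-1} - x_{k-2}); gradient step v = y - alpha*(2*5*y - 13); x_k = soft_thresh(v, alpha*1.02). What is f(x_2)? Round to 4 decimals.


FISTA on f(x) = 5*x^2 - 13*x + 1.02*|x|
L = 10, alpha = 0.0363
Iteration 1: beta = 0.0, y = 0.9841 + 0.0*(0.9841 - 0.9841) = 0.9841
  grad(y) = -3.159, v = y - alpha*grad = 1.0988
  prox(v) = soft_thresh(1.0988, 0.037) = 1.0617
Iteration 2: beta = 0.3333, y = 1.0617 + 0.3333*(1.0617 - 0.9841) = 1.0876
  grad(y) = -2.1237, v = y - alpha*grad = 1.1647
  prox(v) = soft_thresh(1.1647, 0.037) = 1.1277
f(x_2) = 5*1.1277^2 - 13*1.1277 + 1.02*|1.1277| = -7.1513


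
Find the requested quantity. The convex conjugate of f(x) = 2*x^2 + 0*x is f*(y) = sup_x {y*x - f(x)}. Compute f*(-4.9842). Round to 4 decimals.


f*(y) = sup_x {y*x - a*x^2 - b*x} = sup_x {(y-b)*x - a*x^2}
FOC: (y - b) - 2a*x = 0 => x* = (y - b)/(2a)
x* = (-4.9842 - 0)/(2*2) = -1.2461
f*(-4.9842) = (y-b)^2/(4a) = (-4.9842 - 0)^2/(4*2)
= 24.8422/8 = 3.1053


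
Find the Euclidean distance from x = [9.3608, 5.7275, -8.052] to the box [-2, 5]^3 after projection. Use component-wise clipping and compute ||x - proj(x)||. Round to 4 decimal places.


Project each component onto [-2, 5].
clip(9.3608) = 5.0, clip(5.7275) = 5.0, clip(-8.052) = -2.0
Projection = [5.0, 5.0, -2.0]
Squared diffs: [19.0166, 0.5293, 36.6267]
Distance = sqrt(56.1726) = 7.4948


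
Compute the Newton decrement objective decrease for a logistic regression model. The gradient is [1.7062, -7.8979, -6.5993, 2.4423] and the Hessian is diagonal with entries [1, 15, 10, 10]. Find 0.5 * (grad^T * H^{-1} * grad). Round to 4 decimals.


Step 1: H is diagonal, so H^(-1) * g = [1.7062, -0.5265, -0.6599, 0.2442].
Step 2: g^T H^(-1) g = sum_i g_i^2 / H_ii
  = (1.7062)^2/1 + (-7.8979)^2/15 + (-6.5993)^2/10 + (2.4423)^2/10
  = 2.9111 + 4.1585 + 4.3551 + 0.5965 = 12.0211
Step 3: Objective decrease = 0.5 * g^T H^(-1) g = 6.0106


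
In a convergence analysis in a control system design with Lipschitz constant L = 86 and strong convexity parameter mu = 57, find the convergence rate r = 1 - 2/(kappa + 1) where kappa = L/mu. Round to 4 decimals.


Step 1: Compute the condition number.
kappa = L/mu = 86/57 = 1.5088
Step 2: Compute the convergence rate.
r = 1 - 2/(kappa + 1) = 1 - 2*mu/(L + mu) = (L - mu)/(L + mu) = 29/143 = 0.2028


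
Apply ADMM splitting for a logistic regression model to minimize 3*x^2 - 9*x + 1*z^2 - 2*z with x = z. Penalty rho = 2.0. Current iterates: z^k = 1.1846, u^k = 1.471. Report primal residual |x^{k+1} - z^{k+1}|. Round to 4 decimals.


ADMM iteration with rho = 2.0, z^k = 1.1846, u^k = 1.471
Step 1: x-update.
Minimize 3*x^2 - 9*x + (2.0/2)*(x - 1.1846 + 1.471)^2
FOC: (2*3 + 2.0)*x = 9 + 2.0*(1.1846 - 1.471)
x^{k+1} = 1.0534
Step 2: z-update.
Minimize 1*z^2 - 2*z + (2.0/2)*(1.0534 - z + 1.471)^2
FOC: (2*1 + 2.0)*z = 2 + 2.0*(1.0534 + 1.471)
z^{k+1} = 1.7622
Step 3: u-update.
u^{k+1} = 1.471 + 1.0534 - 1.7622 = 0.7622
Step 4: Primal residual = |1.0534 - 1.7622| = 0.7088


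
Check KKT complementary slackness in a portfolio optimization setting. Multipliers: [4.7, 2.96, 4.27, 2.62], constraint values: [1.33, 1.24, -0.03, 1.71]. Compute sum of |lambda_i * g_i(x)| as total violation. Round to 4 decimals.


KKT complementary slackness check:
lambda_1 * g_1 = 4.7 * 1.33 = 6.251
lambda_2 * g_2 = 2.96 * 1.24 = 3.6704
lambda_3 * g_3 = 4.27 * -0.03 = -0.1281
lambda_4 * g_4 = 2.62 * 1.71 = 4.4802
Total violation = 6.251 + 3.6704 + 0.1281 + 4.4802 = 14.5297


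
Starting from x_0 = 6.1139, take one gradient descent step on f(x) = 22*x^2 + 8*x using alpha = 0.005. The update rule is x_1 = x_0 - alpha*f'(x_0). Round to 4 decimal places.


We compute the gradient at x_0 and apply the update.
f'(x) = 44*x + 8
f'(6.1139) = 44*6.1139 + 8 = 277.0116
x_1 = 6.1139 - 0.005*277.0116 = 4.7288


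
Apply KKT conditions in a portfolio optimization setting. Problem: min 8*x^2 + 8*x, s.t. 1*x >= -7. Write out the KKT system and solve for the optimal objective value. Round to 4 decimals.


Step 1: Try lambda = 0 (constraint inactive).
Stationarity: 2*8*x + 8 = 0
x* = -8/(2*8) = -0.5
Check constraint: 1*-0.5 = -0.5 >= -7 -- satisfied.
Step 2: Compute optimal value.
f(x*) = 8*(-0.5)^2 + 8*(-0.5) = -2.0


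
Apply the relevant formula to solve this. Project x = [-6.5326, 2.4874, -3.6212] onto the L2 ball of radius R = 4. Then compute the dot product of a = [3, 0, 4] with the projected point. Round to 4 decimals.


Step 1: Compute ||x|| (intermediates to 6 decimals).
||x|| = sqrt((-6.5326)^2 + 2.4874^2 + (-3.6212)^2) = 7.872427
Step 2: Project.
Since ||x|| > R, scale = R/||x|| = 4/7.872427 = 0.508103, proj(x) = scale * x
proj(x) = [-3.319234, 1.263855, -1.839943]
Step 3: Dot product.
a^T * proj(x) = 3*(-3.319234) + 0*1.263855 + 4*(-1.839943) = -17.3175


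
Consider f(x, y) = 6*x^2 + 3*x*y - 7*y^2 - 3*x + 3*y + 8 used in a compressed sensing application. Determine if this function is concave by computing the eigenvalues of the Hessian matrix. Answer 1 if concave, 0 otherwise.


The Hessian of f(x,y) = 6*x^2 + 3*x*y - 7*y^2 - 3*x + 3*y + 8 is:
H = [[12, 3], [3, -14]]
Trace = 12 - 14 = -2
Determinant = 12*-14 - (3)^2 = -177
Discriminant = (-2)^2 - 4*-177 = 712.0
Eigenvalues: lambda_1 = -14.3417, lambda_2 = 12.3417
The function is not concave.

0


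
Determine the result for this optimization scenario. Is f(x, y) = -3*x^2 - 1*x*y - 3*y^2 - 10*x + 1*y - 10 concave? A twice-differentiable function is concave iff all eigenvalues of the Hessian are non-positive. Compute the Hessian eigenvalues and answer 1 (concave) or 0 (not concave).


The Hessian of f(x,y) = -3*x^2 - 1*x*y - 3*y^2 - 10*x + 1*y - 10 is:
H = [[-6, -1], [-1, -6]]
Trace = -6 - 6 = -12
Determinant = -6*-6 - (-1)^2 = 35
Discriminant = (-12)^2 - 4*35 = 4.0
Eigenvalues: lambda_1 = -7.0, lambda_2 = -5.0
The function is concave.

1


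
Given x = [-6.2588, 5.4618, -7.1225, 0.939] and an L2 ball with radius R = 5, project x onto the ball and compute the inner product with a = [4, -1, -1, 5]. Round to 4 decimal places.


Step 1: Compute ||x|| (intermediates to 6 decimals).
||x|| = sqrt((-6.2588)^2 + 5.4618^2 + (-7.1225)^2 + 0.939^2) = 10.982512
Step 2: Project.
Since ||x|| > R, scale = R/||x|| = 5/10.982512 = 0.455269, proj(x) = scale * x
proj(x) = [-2.849438, 2.486588, -3.242653, 0.427498]
Step 3: Dot product.
a^T * proj(x) = 4*(-2.849438) - 1*2.486588 - 1*(-3.242653) + 5*0.427498 = -8.5042


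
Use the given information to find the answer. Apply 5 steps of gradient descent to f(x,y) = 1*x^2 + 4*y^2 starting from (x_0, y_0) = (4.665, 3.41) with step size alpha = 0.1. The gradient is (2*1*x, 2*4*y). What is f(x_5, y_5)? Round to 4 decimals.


Gradient descent on f(x,y) = 1*x^2 + 4*y^2.
Starting point: (4.665, 3.41), alpha = 0.1
Step 1: grad_x = 2*1*4.665 = 9.33, grad_y = 2*4*3.41 = 27.28
  x_1 = 4.665 - 0.1*9.33 = 3.732
  y_1 = 3.41 - 0.1*27.28 = 0.682
Step 2: grad_x = 2*1*3.732 = 7.464, grad_y = 2*4*0.682 = 5.456
  x_2 = 3.732 - 0.1*7.464 = 2.9856
  y_2 = 0.682 - 0.1*5.456 = 0.1364
Step 3: grad_x = 2*1*2.9856 = 5.9712, grad_y = 2*4*0.1364 = 1.0912
  x_3 = 2.9856 - 0.1*5.9712 = 2.3885
  y_3 = 0.1364 - 0.1*1.0912 = 0.0273
Step 4: grad_x = 2*1*2.3885 = 4.777, grad_y = 2*4*0.0273 = 0.2182
  x_4 = 2.3885 - 0.1*4.777 = 1.9108
  y_4 = 0.0273 - 0.1*0.2182 = 0.0055
Step 5: grad_x = 2*1*1.9108 = 3.8216, grad_y = 2*4*0.0055 = 0.0436
  x_5 = 1.9108 - 0.1*3.8216 = 1.5286
  y_5 = 0.0055 - 0.1*0.0436 = 0.0011
f(1.5286, 0.0011) = 1*1.5286^2 + 4*0.0011^2 = 2.3367


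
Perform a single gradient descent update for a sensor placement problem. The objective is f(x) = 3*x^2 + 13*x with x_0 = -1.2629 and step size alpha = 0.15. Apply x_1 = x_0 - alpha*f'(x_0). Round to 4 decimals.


We compute the gradient at x_0 and apply the update.
f'(x) = 6*x + 13
f'(-1.2629) = 6*-1.2629 + 13 = 5.4226
x_1 = -1.2629 - 0.15*5.4226 = -2.0763


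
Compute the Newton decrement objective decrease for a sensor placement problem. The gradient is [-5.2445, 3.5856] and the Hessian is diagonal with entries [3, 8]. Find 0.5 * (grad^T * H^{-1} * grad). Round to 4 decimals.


Step 1: H is diagonal, so H^(-1) * g = [-1.7482, 0.4482].
Step 2: g^T H^(-1) g = sum_i g_i^2 / H_ii
  = (-5.2445)^2/3 + (3.5856)^2/8
  = 9.1683 + 1.6071 = 10.7753
Step 3: Objective decrease = 0.5 * g^T H^(-1) g = 5.3877


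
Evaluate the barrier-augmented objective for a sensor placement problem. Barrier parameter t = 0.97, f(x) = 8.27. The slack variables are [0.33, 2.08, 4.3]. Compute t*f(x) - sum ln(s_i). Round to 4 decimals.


Step 1: Compute log-barrier.
ln values: [-1.1087, 0.7324, 1.4586]
phi = -(-1.1087 + 0.7324 + 1.4586) = -1.0823
Step 2: Compute augmented objective.
t*f(x) = 0.97*8.27 = 8.0219
Total = 8.0219 - 1.0823 = 6.9396


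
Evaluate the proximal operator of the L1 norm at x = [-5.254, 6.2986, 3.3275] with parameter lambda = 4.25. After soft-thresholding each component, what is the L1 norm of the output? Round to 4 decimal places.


Soft-thresholding with lambda = 4.25:
prox(-5.254) = sign(-5.254)*max(|-5.254| - 4.25, 0) = -1.004
prox(6.2986) = sign(6.2986)*max(|6.2986| - 4.25, 0) = 2.0486
prox(3.3275) = sign(3.3275)*max(|3.3275| - 4.25, 0) = 0.0
prox(x) = [-1.004, 2.0486, 0.0]
||prox(x)||_1 = 1.004 + 2.0486 + 0.0 = 3.0526


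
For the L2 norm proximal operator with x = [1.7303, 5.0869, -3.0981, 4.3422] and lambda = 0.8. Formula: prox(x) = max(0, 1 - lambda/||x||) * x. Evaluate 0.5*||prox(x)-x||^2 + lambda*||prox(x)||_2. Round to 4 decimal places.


Step 1: Compute ||x||.
||x|| = 7.5712
Step 2: Compute scaling factor.
scale = max(0, 1 - 0.8/7.5712) = 0.8943
Step 3: prox(x) = [1.5475, 4.5494, -2.7707, 3.8834]
||prox(x)|| = 6.7712
Step 4: Proximal objective.
0.5*||prox-x||^2 = 0.32
lambda*||prox|| = 5.417
Total = 5.737


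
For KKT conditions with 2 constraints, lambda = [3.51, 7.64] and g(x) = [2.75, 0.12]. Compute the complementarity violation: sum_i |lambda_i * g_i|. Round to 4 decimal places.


KKT complementary slackness check:
lambda_1 * g_1 = 3.51 * 2.75 = 9.6525
lambda_2 * g_2 = 7.64 * 0.12 = 0.9168
Total violation = 9.6525 + 0.9168 = 10.5693


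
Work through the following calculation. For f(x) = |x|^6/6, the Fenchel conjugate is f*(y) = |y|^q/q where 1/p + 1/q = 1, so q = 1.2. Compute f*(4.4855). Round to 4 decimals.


The conjugate exponent q satisfies 1/p + 1/q = 1.
p = 6, so q = 6/(6 - 1) = 1.2
|y|^q = 4.4855^1.2 = 6.0558
f*(4.4855) = 6.0558 / 1.2 = 5.0465


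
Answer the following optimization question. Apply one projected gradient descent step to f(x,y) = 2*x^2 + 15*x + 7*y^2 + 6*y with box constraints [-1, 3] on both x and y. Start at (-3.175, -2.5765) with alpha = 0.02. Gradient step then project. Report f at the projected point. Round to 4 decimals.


Step 1: Compute gradient at (-3.175, -2.5765).
grad_x = 2*2*-3.175 + 15 = 2.3
grad_y = 2*7*-2.5765 + 6 = -30.071
Step 2: Gradient step.
x_raw = -3.175 - 0.02*2.3 = -3.221
y_raw = -2.5765 - 0.02*-30.071 = -1.9751
Step 3: Project onto [-1, 3].
x_proj = clip(-3.221) = -1.0
y_proj = clip(-1.9751) = -1.0
Step 4: Evaluate f.
f(-1.0, -1.0) = -12.0


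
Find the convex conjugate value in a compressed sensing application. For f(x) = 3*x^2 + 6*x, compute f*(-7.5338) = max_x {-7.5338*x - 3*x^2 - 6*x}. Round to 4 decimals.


f*(y) = sup_x {y*x - a*x^2 - b*x} = sup_x {(y-b)*x - a*x^2}
FOC: (y - b) - 2a*x = 0 => x* = (y - b)/(2a)
x* = (-7.5338 - 6)/(2*3) = -2.2556
f*(-7.5338) = (y-b)^2/(4a) = (-7.5338 - 6)^2/(4*3)
= 183.1637/12 = 15.2636


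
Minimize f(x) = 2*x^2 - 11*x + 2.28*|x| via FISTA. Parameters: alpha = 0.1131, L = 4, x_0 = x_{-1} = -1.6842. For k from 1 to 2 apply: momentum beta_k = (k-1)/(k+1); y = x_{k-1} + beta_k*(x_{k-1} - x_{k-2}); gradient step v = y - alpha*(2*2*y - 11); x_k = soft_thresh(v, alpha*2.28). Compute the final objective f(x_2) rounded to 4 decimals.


FISTA on f(x) = 2*x^2 - 11*x + 2.28*|x|
L = 4, alpha = 0.1131
Iteration 1: beta = 0.0, y = -1.6842 + 0.0*(-1.6842 + 1.6842) = -1.6842
  grad(y) = -17.7368, v = y - alpha*grad = 0.3218
  prox(v) = soft_thresh(0.3218, 0.2579) = 0.064
Iteration 2: beta = 0.3333, y = 0.064 + 0.3333*(0.064 + 1.6842) = 0.6467
  grad(y) = -8.4133, v = y - alpha*grad = 1.5982
  prox(v) = soft_thresh(1.5982, 0.2579) = 1.3404
f(x_2) = 2*1.3404^2 - 11*1.3404 + 2.28*|1.3404| = -8.0948


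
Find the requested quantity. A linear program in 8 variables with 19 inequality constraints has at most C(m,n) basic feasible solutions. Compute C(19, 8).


Each vertex corresponds to some choice of n active constraints out of m, so the number of vertices is at most C(m, n) = m! / (n!(m-n)!).
m = 19, n = 8
Numerator: 19 * 18 * 17 * 16 * 15 * 14 * 13 * 12
Denominator: 8! = 40320
C(19, 8) = 75582


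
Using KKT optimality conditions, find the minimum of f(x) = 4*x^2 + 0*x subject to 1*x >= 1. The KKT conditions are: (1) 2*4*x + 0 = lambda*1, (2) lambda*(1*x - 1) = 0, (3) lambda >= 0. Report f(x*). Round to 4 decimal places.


Step 1: Try lambda = 0 (constraint inactive).
x_unc = 0/(2*4) = 0.0
Check: 1*0.0 = 0.0 < 1 -- violated!
Step 2: Constraint must be active: 1*x = 1
x* = 1/1 = 1.0
lambda = (2*4*1.0 + 0)/1 = 8.0
Step 3: Compute optimal value.
f(x*) = 4*1.0^2 + 0*1.0 = 4.0


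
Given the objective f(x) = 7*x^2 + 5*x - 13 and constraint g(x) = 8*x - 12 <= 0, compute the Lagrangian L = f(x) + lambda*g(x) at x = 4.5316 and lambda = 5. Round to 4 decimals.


Step 1: Evaluate f(x).
f(4.5316) = 7*4.5316^2 + 5*4.5316 - 13 = 153.4058
Step 2: Evaluate g(x).
g(4.5316) = 8*4.5316 - 12 = 24.2528
Step 3: Compute Lagrangian.
L = 153.4058 + 5*24.2528 = 274.6698


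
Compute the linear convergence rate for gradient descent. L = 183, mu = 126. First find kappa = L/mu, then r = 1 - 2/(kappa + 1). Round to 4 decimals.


Step 1: Compute the condition number.
kappa = L/mu = 183/126 = 1.4524
Step 2: Compute the convergence rate.
r = 1 - 2/(kappa + 1) = 1 - 2*mu/(L + mu) = (L - mu)/(L + mu) = 57/309 = 0.1845


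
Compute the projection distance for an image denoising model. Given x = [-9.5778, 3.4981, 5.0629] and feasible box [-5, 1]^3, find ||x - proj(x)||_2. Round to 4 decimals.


Project each component onto [-5, 1].
clip(-9.5778) = -5.0, clip(3.4981) = 1.0, clip(5.0629) = 1.0
Projection = [-5.0, 1.0, 1.0]
Squared diffs: [20.9563, 6.2405, 16.5072]
Distance = sqrt(43.704) = 6.6109


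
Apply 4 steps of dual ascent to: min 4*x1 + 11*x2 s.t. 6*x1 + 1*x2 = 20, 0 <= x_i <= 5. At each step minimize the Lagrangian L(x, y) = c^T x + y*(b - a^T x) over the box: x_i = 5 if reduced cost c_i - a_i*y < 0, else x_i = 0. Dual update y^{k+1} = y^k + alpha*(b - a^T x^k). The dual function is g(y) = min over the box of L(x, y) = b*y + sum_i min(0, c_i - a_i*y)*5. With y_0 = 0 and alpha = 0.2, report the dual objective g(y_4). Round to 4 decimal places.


Dual ascent for LP: min 4*x1 + 11*x2, 6*x1 + 1*x2 = 20, 0 <= x_i <= 5
Step 1: y^k = 0.0, reduced costs: (4.0, 11.0)
  x^k = (0.0, 0.0), subgradient = b - a^T x = 20.0
  y^{k+1} = 0.0 + 0.2*20.0 = 4.0
Step 2: y^k = 4.0, reduced costs: (-20.0, 7.0)
  x^k = (5.0, 0.0), subgradient = b - a^T x = -10.0
  y^{k+1} = 4.0 + 0.2*-10.0 = 2.0
Step 3: y^k = 2.0, reduced costs: (-8.0, 9.0)
  x^k = (5.0, 0.0), subgradient = b - a^T x = -10.0
  y^{k+1} = 2.0 + 0.2*-10.0 = 0.0
Step 4: y^k = 0.0, reduced costs: (4.0, 11.0)
  x^k = (0.0, 0.0), subgradient = b - a^T x = 20.0
  y^{k+1} = 0.0 + 0.2*20.0 = 4.0
Dual objective at y_4 = 4.0: reduced costs (-20.0, 7.0), box minimizer x = (5.0, 0.0)
g(y_4) = b*y + (c1 - a1*y)*x1 + (c2 - a2*y)*x2 = 20*4.0 + (-20.0)*5.0 + 7.0*0.0 = 80.0 - 100.0 + 0.0 = -20.0


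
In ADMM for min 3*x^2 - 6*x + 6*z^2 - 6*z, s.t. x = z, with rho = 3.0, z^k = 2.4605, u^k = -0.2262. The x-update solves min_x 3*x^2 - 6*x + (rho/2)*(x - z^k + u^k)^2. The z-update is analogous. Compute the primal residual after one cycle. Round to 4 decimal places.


ADMM iteration with rho = 3.0, z^k = 2.4605, u^k = -0.2262
Step 1: x-update.
Minimize 3*x^2 - 6*x + (3.0/2)*(x - 2.4605 - 0.2262)^2
FOC: (2*3 + 3.0)*x = 6 + 3.0*(2.4605 + 0.2262)
x^{k+1} = 1.5622
Step 2: z-update.
Minimize 6*z^2 - 6*z + (3.0/2)*(1.5622 - z - 0.2262)^2
FOC: (2*6 + 3.0)*z = 6 + 3.0*(1.5622 - 0.2262)
z^{k+1} = 0.6672
Step 3: u-update.
u^{k+1} = -0.2262 + 1.5622 - 0.6672 = 0.6688
Step 4: Primal residual = |1.5622 - 0.6672| = 0.895


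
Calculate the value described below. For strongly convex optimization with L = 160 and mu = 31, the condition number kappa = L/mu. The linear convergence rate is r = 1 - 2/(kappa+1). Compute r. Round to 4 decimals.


Step 1: Compute the condition number.
kappa = L/mu = 160/31 = 5.1613
Step 2: Compute the convergence rate.
r = 1 - 2/(kappa + 1) = 1 - 2*mu/(L + mu) = (L - mu)/(L + mu) = 129/191 = 0.6754


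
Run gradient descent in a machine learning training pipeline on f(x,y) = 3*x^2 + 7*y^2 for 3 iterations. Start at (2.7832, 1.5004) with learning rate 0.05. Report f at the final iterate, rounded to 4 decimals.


Gradient descent on f(x,y) = 3*x^2 + 7*y^2.
Starting point: (2.7832, 1.5004), alpha = 0.05
Step 1: grad_x = 2*3*2.7832 = 16.6992, grad_y = 2*7*1.5004 = 21.0056
  x_1 = 2.7832 - 0.05*16.6992 = 1.9482
  y_1 = 1.5004 - 0.05*21.0056 = 0.4501
Step 2: grad_x = 2*3*1.9482 = 11.6894, grad_y = 2*7*0.4501 = 6.3017
  x_2 = 1.9482 - 0.05*11.6894 = 1.3638
  y_2 = 0.4501 - 0.05*6.3017 = 0.135
Step 3: grad_x = 2*3*1.3638 = 8.1826, grad_y = 2*7*0.135 = 1.8905
  x_3 = 1.3638 - 0.05*8.1826 = 0.9546
  y_3 = 0.135 - 0.05*1.8905 = 0.0405
f(0.9546, 0.0405) = 3*0.9546^2 + 7*0.0405^2 = 2.7455
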